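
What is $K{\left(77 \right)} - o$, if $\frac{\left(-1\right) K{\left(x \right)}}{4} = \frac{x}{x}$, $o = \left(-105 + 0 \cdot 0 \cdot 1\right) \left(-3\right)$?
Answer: $-319$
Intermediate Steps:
$o = 315$ ($o = \left(-105 + 0 \cdot 1\right) \left(-3\right) = \left(-105 + 0\right) \left(-3\right) = \left(-105\right) \left(-3\right) = 315$)
$K{\left(x \right)} = -4$ ($K{\left(x \right)} = - 4 \frac{x}{x} = \left(-4\right) 1 = -4$)
$K{\left(77 \right)} - o = -4 - 315 = -319$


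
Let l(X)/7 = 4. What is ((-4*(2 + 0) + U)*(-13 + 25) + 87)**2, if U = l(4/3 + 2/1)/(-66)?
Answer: 24025/121 ≈ 198.55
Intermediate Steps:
l(X) = 28 (l(X) = 7*4 = 28)
U = -14/33 (U = 28/(-66) = 28*(-1/66) = -14/33 ≈ -0.42424)
((-4*(2 + 0) + U)*(-13 + 25) + 87)**2 = ((-4*(2 + 0) - 14/33)*(-13 + 25) + 87)**2 = ((-4*2 - 14/33)*12 + 87)**2 = ((-8 - 14/33)*12 + 87)**2 = (-278/33*12 + 87)**2 = (-1112/11 + 87)**2 = (-155/11)**2 = 24025/121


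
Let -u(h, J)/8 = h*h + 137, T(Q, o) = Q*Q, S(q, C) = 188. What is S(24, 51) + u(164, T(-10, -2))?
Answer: -216076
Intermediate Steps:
T(Q, o) = Q²
u(h, J) = -1096 - 8*h² (u(h, J) = -8*(h*h + 137) = -8*(h² + 137) = -8*(137 + h²) = -1096 - 8*h²)
S(24, 51) + u(164, T(-10, -2)) = 188 + (-1096 - 8*164²) = 188 + (-1096 - 8*26896) = 188 + (-1096 - 215168) = 188 - 216264 = -216076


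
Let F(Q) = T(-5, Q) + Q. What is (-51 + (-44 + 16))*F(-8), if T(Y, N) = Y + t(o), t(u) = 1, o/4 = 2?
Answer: 948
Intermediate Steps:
o = 8 (o = 4*2 = 8)
T(Y, N) = 1 + Y (T(Y, N) = Y + 1 = 1 + Y)
F(Q) = -4 + Q (F(Q) = (1 - 5) + Q = -4 + Q)
(-51 + (-44 + 16))*F(-8) = (-51 + (-44 + 16))*(-4 - 8) = (-51 - 28)*(-12) = -79*(-12) = 948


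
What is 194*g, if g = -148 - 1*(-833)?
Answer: 132890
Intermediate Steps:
g = 685 (g = -148 + 833 = 685)
194*g = 194*685 = 132890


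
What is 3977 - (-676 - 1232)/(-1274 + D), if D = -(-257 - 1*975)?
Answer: 27521/7 ≈ 3931.6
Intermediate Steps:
D = 1232 (D = -(-257 - 975) = -1*(-1232) = 1232)
3977 - (-676 - 1232)/(-1274 + D) = 3977 - (-676 - 1232)/(-1274 + 1232) = 3977 - (-1908)/(-42) = 3977 - (-1908)*(-1)/42 = 3977 - 1*318/7 = 3977 - 318/7 = 27521/7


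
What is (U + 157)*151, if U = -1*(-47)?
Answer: 30804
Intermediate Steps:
U = 47
(U + 157)*151 = (47 + 157)*151 = 204*151 = 30804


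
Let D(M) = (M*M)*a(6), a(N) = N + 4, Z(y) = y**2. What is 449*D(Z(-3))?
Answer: 363690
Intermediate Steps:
a(N) = 4 + N
D(M) = 10*M**2 (D(M) = (M*M)*(4 + 6) = M**2*10 = 10*M**2)
449*D(Z(-3)) = 449*(10*((-3)**2)**2) = 449*(10*9**2) = 449*(10*81) = 449*810 = 363690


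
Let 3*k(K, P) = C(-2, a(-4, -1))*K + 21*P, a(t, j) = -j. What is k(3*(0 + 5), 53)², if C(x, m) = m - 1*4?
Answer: 126736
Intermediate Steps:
C(x, m) = -4 + m (C(x, m) = m - 4 = -4 + m)
k(K, P) = -K + 7*P (k(K, P) = ((-4 - 1*(-1))*K + 21*P)/3 = ((-4 + 1)*K + 21*P)/3 = (-3*K + 21*P)/3 = -K + 7*P)
k(3*(0 + 5), 53)² = (-3*(0 + 5) + 7*53)² = (-3*5 + 371)² = (-1*15 + 371)² = (-15 + 371)² = 356² = 126736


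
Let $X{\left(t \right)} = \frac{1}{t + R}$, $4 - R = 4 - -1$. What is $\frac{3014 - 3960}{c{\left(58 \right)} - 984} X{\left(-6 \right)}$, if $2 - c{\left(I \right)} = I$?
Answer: $- \frac{473}{3640} \approx -0.12995$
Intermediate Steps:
$c{\left(I \right)} = 2 - I$
$R = -1$ ($R = 4 - \left(4 - -1\right) = 4 - \left(4 + 1\right) = 4 - 5 = -1$)
$X{\left(t \right)} = \frac{1}{-1 + t}$ ($X{\left(t \right)} = \frac{1}{t - 1} = \frac{1}{-1 + t}$)
$\frac{3014 - 3960}{c{\left(58 \right)} - 984} X{\left(-6 \right)} = \frac{\left(3014 - 3960\right) \frac{1}{\left(2 - 58\right) - 984}}{-1 - 6} = \frac{\left(-946\right) \frac{1}{\left(2 - 58\right) - 984}}{-7} = - \frac{946}{-56 - 984} \left(- \frac{1}{7}\right) = - \frac{946}{-1040} \left(- \frac{1}{7}\right) = \left(-946\right) \left(- \frac{1}{1040}\right) \left(- \frac{1}{7}\right) = \frac{473}{520} \left(- \frac{1}{7}\right) = - \frac{473}{3640}$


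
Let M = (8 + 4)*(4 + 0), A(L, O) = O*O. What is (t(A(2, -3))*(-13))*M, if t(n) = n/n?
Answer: -624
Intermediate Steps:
A(L, O) = O**2
M = 48 (M = 12*4 = 48)
t(n) = 1
(t(A(2, -3))*(-13))*M = (1*(-13))*48 = -13*48 = -624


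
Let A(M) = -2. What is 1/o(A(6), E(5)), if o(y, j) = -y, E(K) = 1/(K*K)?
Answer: ½ ≈ 0.50000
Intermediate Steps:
E(K) = K⁻² (E(K) = 1/(K²) = K⁻²)
1/o(A(6), E(5)) = 1/(-1*(-2)) = 1/2 = ½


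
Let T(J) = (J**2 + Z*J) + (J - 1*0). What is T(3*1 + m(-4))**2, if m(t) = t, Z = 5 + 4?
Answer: 81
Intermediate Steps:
Z = 9
T(J) = J**2 + 10*J (T(J) = (J**2 + 9*J) + (J - 1*0) = (J**2 + 9*J) + (J + 0) = (J**2 + 9*J) + J = J**2 + 10*J)
T(3*1 + m(-4))**2 = ((3*1 - 4)*(10 + (3*1 - 4)))**2 = ((3 - 4)*(10 + (3 - 4)))**2 = (-(10 - 1))**2 = (-1*9)**2 = (-9)**2 = 81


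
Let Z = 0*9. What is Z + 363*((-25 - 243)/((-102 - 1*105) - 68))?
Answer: 8844/25 ≈ 353.76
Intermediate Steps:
Z = 0
Z + 363*((-25 - 243)/((-102 - 1*105) - 68)) = 0 + 363*((-25 - 243)/((-102 - 1*105) - 68)) = 0 + 363*(-268/((-102 - 105) - 68)) = 0 + 363*(-268/(-207 - 68)) = 0 + 363*(-268/(-275)) = 0 + 363*(-268*(-1/275)) = 0 + 363*(268/275) = 0 + 8844/25 = 8844/25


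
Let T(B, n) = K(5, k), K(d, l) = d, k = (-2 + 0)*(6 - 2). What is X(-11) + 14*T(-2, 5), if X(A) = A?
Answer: 59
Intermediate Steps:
k = -8 (k = -2*4 = -8)
T(B, n) = 5
X(-11) + 14*T(-2, 5) = -11 + 14*5 = -11 + 70 = 59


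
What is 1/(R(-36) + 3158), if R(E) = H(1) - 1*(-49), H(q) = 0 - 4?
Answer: 1/3203 ≈ 0.00031221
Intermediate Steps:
H(q) = -4
R(E) = 45 (R(E) = -4 - 1*(-49) = -4 + 49 = 45)
1/(R(-36) + 3158) = 1/(45 + 3158) = 1/3203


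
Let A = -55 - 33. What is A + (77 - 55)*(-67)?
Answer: -1562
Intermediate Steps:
A = -88
A + (77 - 55)*(-67) = -88 + (77 - 55)*(-67) = -88 + 22*(-67) = -88 - 1474 = -1562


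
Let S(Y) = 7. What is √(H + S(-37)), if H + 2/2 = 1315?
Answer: √1321 ≈ 36.346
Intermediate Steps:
H = 1314 (H = -1 + 1315 = 1314)
√(H + S(-37)) = √(1314 + 7) = √1321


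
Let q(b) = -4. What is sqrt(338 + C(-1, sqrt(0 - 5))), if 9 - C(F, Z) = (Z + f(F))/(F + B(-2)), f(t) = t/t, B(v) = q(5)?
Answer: sqrt(8680 + 5*I*sqrt(5))/5 ≈ 18.633 + 0.012*I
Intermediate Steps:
B(v) = -4
f(t) = 1
C(F, Z) = 9 - (1 + Z)/(-4 + F) (C(F, Z) = 9 - (Z + 1)/(F - 4) = 9 - (1 + Z)/(-4 + F))
sqrt(338 + C(-1, sqrt(0 - 5))) = sqrt(338 + (-37 - sqrt(0 - 5) + 9*(-1))/(-4 - 1)) = sqrt(338 + (-37 - sqrt(-5) - 9)/(-5)) = sqrt(338 - (-37 - I*sqrt(5) - 9)/5) = sqrt(338 - (-46 - I*sqrt(5))/5) = sqrt(338 + (46/5 + I*sqrt(5)/5)) = sqrt(1736/5 + I*sqrt(5)/5)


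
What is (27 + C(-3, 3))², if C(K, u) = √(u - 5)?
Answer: (27 + I*√2)² ≈ 727.0 + 76.368*I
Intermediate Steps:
C(K, u) = √(-5 + u)
(27 + C(-3, 3))² = (27 + √(-5 + 3))² = (27 + √(-2))² = (27 + I*√2)²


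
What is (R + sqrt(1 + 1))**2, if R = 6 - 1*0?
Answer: (6 + sqrt(2))**2 ≈ 54.971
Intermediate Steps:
R = 6 (R = 6 + 0 = 6)
(R + sqrt(1 + 1))**2 = (6 + sqrt(1 + 1))**2 = (6 + sqrt(2))**2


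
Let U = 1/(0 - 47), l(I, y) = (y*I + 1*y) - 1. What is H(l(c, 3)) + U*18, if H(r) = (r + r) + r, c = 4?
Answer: 1956/47 ≈ 41.617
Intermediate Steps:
l(I, y) = -1 + y + I*y (l(I, y) = (I*y + y) - 1 = (y + I*y) - 1 = -1 + y + I*y)
U = -1/47 (U = 1/(-47) = -1/47 ≈ -0.021277)
H(r) = 3*r (H(r) = 2*r + r = 3*r)
H(l(c, 3)) + U*18 = 3*(-1 + 3 + 4*3) - 1/47*18 = 3*(-1 + 3 + 12) - 18/47 = 3*14 - 18/47 = 42 - 18/47 = 1956/47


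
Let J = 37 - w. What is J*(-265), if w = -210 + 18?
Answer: -60685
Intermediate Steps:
w = -192
J = 229 (J = 37 - 1*(-192) = 37 + 192 = 229)
J*(-265) = 229*(-265) = -60685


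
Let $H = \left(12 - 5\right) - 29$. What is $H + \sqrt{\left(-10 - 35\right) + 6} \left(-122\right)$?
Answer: $-22 - 122 i \sqrt{39} \approx -22.0 - 761.89 i$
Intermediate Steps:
$H = -22$ ($H = 7 - 29 = -22$)
$H + \sqrt{\left(-10 - 35\right) + 6} \left(-122\right) = -22 + \sqrt{\left(-10 - 35\right) + 6} \left(-122\right) = -22 + \sqrt{-45 + 6} \left(-122\right) = -22 + \sqrt{-39} \left(-122\right) = -22 + i \sqrt{39} \left(-122\right) = -22 - 122 i \sqrt{39}$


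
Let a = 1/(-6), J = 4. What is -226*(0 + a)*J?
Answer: 452/3 ≈ 150.67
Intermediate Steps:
a = -1/6 ≈ -0.16667
-226*(0 + a)*J = -226*(0 - 1/6)*4 = -(-113)*4/3 = -226*(-2/3) = 452/3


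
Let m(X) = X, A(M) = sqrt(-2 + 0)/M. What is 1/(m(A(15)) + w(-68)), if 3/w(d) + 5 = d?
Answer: -49275/12683 - 79935*I*sqrt(2)/12683 ≈ -3.8851 - 8.9131*I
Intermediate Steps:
w(d) = 3/(-5 + d)
A(M) = I*sqrt(2)/M (A(M) = sqrt(-2)/M = (I*sqrt(2))/M = I*sqrt(2)/M)
1/(m(A(15)) + w(-68)) = 1/(I*sqrt(2)/15 + 3/(-5 - 68)) = 1/(I*sqrt(2)*(1/15) + 3/(-73)) = 1/(I*sqrt(2)/15 + 3*(-1/73)) = 1/(I*sqrt(2)/15 - 3/73) = 1/(-3/73 + I*sqrt(2)/15)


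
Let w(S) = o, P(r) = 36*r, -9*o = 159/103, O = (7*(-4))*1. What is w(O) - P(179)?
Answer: -1991249/309 ≈ -6444.2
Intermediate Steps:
O = -28 (O = -28*1 = -28)
o = -53/309 (o = -53/(3*103) = -⅑*159/103 = -53/309 ≈ -0.17152)
w(S) = -53/309
w(O) - P(179) = -53/309 - 36*179 = -53/309 - 1*6444 = -53/309 - 6444 = -1991249/309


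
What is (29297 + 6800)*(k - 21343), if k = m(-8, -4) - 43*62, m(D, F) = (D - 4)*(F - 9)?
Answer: -861021741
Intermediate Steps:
m(D, F) = (-9 + F)*(-4 + D) (m(D, F) = (-4 + D)*(-9 + F) = (-9 + F)*(-4 + D))
k = -2510 (k = (36 - 9*(-8) - 4*(-4) - 8*(-4)) - 43*62 = (36 + 72 + 16 + 32) - 2666 = 156 - 2666 = -2510)
(29297 + 6800)*(k - 21343) = (29297 + 6800)*(-2510 - 21343) = 36097*(-23853) = -861021741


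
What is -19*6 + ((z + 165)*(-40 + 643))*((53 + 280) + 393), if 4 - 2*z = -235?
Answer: 124547727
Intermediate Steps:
z = 239/2 (z = 2 - ½*(-235) = 2 + 235/2 = 239/2 ≈ 119.50)
-19*6 + ((z + 165)*(-40 + 643))*((53 + 280) + 393) = -19*6 + ((239/2 + 165)*(-40 + 643))*((53 + 280) + 393) = -114 + ((569/2)*603)*(333 + 393) = -114 + (343107/2)*726 = -114 + 124547841 = 124547727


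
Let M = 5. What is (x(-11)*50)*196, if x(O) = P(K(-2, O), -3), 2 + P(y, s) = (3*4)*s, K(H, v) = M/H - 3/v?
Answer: -372400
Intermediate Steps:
K(H, v) = -3/v + 5/H (K(H, v) = 5/H - 3/v = -3/v + 5/H)
P(y, s) = -2 + 12*s (P(y, s) = -2 + (3*4)*s = -2 + 12*s)
x(O) = -38 (x(O) = -2 + 12*(-3) = -2 - 36 = -38)
(x(-11)*50)*196 = -38*50*196 = -1900*196 = -372400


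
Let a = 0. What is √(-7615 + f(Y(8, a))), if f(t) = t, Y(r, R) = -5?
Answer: 2*I*√1905 ≈ 87.293*I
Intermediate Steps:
√(-7615 + f(Y(8, a))) = √(-7615 - 5) = √(-7620) = 2*I*√1905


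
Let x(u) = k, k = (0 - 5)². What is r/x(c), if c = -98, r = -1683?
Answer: -1683/25 ≈ -67.320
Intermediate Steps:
k = 25 (k = (-5)² = 25)
x(u) = 25
r/x(c) = -1683/25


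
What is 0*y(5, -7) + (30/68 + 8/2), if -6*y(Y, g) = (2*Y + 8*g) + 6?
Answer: 151/34 ≈ 4.4412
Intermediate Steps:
y(Y, g) = -1 - 4*g/3 - Y/3 (y(Y, g) = -((2*Y + 8*g) + 6)/6 = -(6 + 2*Y + 8*g)/6 = -1 - 4*g/3 - Y/3)
0*y(5, -7) + (30/68 + 8/2) = 0*(-1 - 4/3*(-7) - ⅓*5) + (30/68 + 8/2) = 0*(-1 + 28/3 - 5/3) + (30*(1/68) + 8*(½)) = 0*(20/3) + (15/34 + 4) = 0 + 151/34 = 151/34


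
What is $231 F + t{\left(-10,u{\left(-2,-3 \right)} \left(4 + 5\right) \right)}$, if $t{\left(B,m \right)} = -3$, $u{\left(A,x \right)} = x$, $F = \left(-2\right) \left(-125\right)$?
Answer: $57747$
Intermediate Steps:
$F = 250$
$231 F + t{\left(-10,u{\left(-2,-3 \right)} \left(4 + 5\right) \right)} = 231 \cdot 250 - 3 = 57750 - 3 = 57747$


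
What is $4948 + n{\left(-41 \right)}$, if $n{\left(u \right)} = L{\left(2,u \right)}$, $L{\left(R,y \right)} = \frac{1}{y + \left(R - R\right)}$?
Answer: $\frac{202867}{41} \approx 4948.0$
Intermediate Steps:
$L{\left(R,y \right)} = \frac{1}{y}$ ($L{\left(R,y \right)} = \frac{1}{y + 0} = \frac{1}{y}$)
$n{\left(u \right)} = \frac{1}{u}$
$4948 + n{\left(-41 \right)} = 4948 + \frac{1}{-41} = 4948 - \frac{1}{41} = \frac{202867}{41}$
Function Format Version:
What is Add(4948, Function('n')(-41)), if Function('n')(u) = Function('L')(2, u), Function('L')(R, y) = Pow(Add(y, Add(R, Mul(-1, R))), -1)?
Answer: Rational(202867, 41) ≈ 4948.0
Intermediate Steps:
Function('L')(R, y) = Pow(y, -1) (Function('L')(R, y) = Pow(Add(y, 0), -1) = Pow(y, -1))
Function('n')(u) = Pow(u, -1)
Add(4948, Function('n')(-41)) = Add(4948, Pow(-41, -1)) = Add(4948, Rational(-1, 41)) = Rational(202867, 41)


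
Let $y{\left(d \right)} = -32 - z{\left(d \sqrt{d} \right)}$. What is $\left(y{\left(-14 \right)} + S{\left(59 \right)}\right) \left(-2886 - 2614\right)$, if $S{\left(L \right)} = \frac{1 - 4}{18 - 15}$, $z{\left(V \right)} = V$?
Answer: $181500 - 77000 i \sqrt{14} \approx 1.815 \cdot 10^{5} - 2.8811 \cdot 10^{5} i$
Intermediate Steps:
$y{\left(d \right)} = -32 - d^{\frac{3}{2}}$ ($y{\left(d \right)} = -32 - d \sqrt{d} = -32 - d^{\frac{3}{2}}$)
$S{\left(L \right)} = -1$ ($S{\left(L \right)} = - \frac{3}{3} = \left(-3\right) \frac{1}{3} = -1$)
$\left(y{\left(-14 \right)} + S{\left(59 \right)}\right) \left(-2886 - 2614\right) = \left(\left(-32 - \left(-14\right)^{\frac{3}{2}}\right) - 1\right) \left(-2886 - 2614\right) = \left(\left(-32 - - 14 i \sqrt{14}\right) - 1\right) \left(-5500\right) = \left(\left(-32 + 14 i \sqrt{14}\right) - 1\right) \left(-5500\right) = \left(-33 + 14 i \sqrt{14}\right) \left(-5500\right) = 181500 - 77000 i \sqrt{14}$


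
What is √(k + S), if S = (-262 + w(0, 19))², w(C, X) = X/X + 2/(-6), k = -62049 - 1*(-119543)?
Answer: √1132102/3 ≈ 354.67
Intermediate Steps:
k = 57494 (k = -62049 + 119543 = 57494)
w(C, X) = ⅔ (w(C, X) = 1 + 2*(-⅙) = 1 - ⅓ = ⅔)
S = 614656/9 (S = (-262 + ⅔)² = (-784/3)² = 614656/9 ≈ 68295.)
√(k + S) = √(57494 + 614656/9) = √(1132102/9) = √1132102/3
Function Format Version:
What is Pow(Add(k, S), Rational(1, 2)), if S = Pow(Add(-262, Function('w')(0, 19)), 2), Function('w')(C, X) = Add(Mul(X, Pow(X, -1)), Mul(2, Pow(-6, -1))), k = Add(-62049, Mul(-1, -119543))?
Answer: Mul(Rational(1, 3), Pow(1132102, Rational(1, 2))) ≈ 354.67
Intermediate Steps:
k = 57494 (k = Add(-62049, 119543) = 57494)
Function('w')(C, X) = Rational(2, 3) (Function('w')(C, X) = Add(1, Mul(2, Rational(-1, 6))) = Add(1, Rational(-1, 3)) = Rational(2, 3))
S = Rational(614656, 9) (S = Pow(Add(-262, Rational(2, 3)), 2) = Pow(Rational(-784, 3), 2) = Rational(614656, 9) ≈ 68295.)
Pow(Add(k, S), Rational(1, 2)) = Pow(Add(57494, Rational(614656, 9)), Rational(1, 2)) = Pow(Rational(1132102, 9), Rational(1, 2)) = Mul(Rational(1, 3), Pow(1132102, Rational(1, 2)))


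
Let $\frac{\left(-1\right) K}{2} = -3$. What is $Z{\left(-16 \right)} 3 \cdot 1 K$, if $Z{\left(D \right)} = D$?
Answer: $-288$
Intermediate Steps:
$K = 6$ ($K = \left(-2\right) \left(-3\right) = 6$)
$Z{\left(-16 \right)} 3 \cdot 1 K = - 16 \cdot 3 \cdot 1 \cdot 6 = - 16 \cdot 3 \cdot 6 = \left(-16\right) 18 = -288$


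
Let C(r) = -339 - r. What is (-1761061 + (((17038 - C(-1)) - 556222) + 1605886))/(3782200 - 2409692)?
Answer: -694021/1372508 ≈ -0.50566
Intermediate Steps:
(-1761061 + (((17038 - C(-1)) - 556222) + 1605886))/(3782200 - 2409692) = (-1761061 + (((17038 - (-339 - 1*(-1))) - 556222) + 1605886))/(3782200 - 2409692) = (-1761061 + (((17038 - (-339 + 1)) - 556222) + 1605886))/1372508 = (-1761061 + (((17038 - 1*(-338)) - 556222) + 1605886))*(1/1372508) = (-1761061 + (((17038 + 338) - 556222) + 1605886))*(1/1372508) = (-1761061 + ((17376 - 556222) + 1605886))*(1/1372508) = (-1761061 + (-538846 + 1605886))*(1/1372508) = (-1761061 + 1067040)*(1/1372508) = -694021*1/1372508 = -694021/1372508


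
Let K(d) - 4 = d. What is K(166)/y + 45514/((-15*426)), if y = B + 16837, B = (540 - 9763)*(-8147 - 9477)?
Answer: -1233148465841/173129583285 ≈ -7.1227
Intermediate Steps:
K(d) = 4 + d
B = 162546152 (B = -9223*(-17624) = 162546152)
y = 162562989 (y = 162546152 + 16837 = 162562989)
K(166)/y + 45514/((-15*426)) = (4 + 166)/162562989 + 45514/((-15*426)) = 170*(1/162562989) + 45514/(-6390) = 170/162562989 + 45514*(-1/6390) = 170/162562989 - 22757/3195 = -1233148465841/173129583285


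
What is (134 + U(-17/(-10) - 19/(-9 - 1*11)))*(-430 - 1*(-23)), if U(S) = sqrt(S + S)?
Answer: -54538 - 407*sqrt(530)/10 ≈ -55475.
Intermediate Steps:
U(S) = sqrt(2)*sqrt(S) (U(S) = sqrt(2*S) = sqrt(2)*sqrt(S))
(134 + U(-17/(-10) - 19/(-9 - 1*11)))*(-430 - 1*(-23)) = (134 + sqrt(2)*sqrt(-17/(-10) - 19/(-9 - 1*11)))*(-430 - 1*(-23)) = (134 + sqrt(2)*sqrt(-17*(-1/10) - 19/(-9 - 11)))*(-430 + 23) = (134 + sqrt(2)*sqrt(17/10 - 19/(-20)))*(-407) = (134 + sqrt(2)*sqrt(17/10 - 19*(-1/20)))*(-407) = (134 + sqrt(2)*sqrt(17/10 + 19/20))*(-407) = (134 + sqrt(2)*sqrt(53/20))*(-407) = (134 + sqrt(2)*(sqrt(265)/10))*(-407) = (134 + sqrt(530)/10)*(-407) = -54538 - 407*sqrt(530)/10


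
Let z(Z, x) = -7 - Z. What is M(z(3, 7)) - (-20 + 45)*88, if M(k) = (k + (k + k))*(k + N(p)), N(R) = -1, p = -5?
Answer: -1870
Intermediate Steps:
M(k) = 3*k*(-1 + k) (M(k) = (k + (k + k))*(k - 1) = (k + 2*k)*(-1 + k) = (3*k)*(-1 + k) = 3*k*(-1 + k))
M(z(3, 7)) - (-20 + 45)*88 = 3*(-7 - 1*3)*(-1 + (-7 - 1*3)) - (-20 + 45)*88 = 3*(-7 - 3)*(-1 + (-7 - 3)) - 25*88 = 3*(-10)*(-1 - 10) - 1*2200 = 3*(-10)*(-11) - 2200 = 330 - 2200 = -1870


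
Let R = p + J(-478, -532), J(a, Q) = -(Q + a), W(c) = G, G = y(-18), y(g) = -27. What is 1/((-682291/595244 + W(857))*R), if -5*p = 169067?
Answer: 2976220/2747920971943 ≈ 1.0831e-6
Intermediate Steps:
G = -27
W(c) = -27
J(a, Q) = -Q - a
p = -169067/5 (p = -⅕*169067 = -169067/5 ≈ -33813.)
R = -164017/5 (R = -169067/5 + (-1*(-532) - 1*(-478)) = -169067/5 + (532 + 478) = -169067/5 + 1010 = -164017/5 ≈ -32803.)
1/((-682291/595244 + W(857))*R) = 1/((-682291/595244 - 27)*(-164017/5)) = -5/164017/(-682291*1/595244 - 27) = -5/164017/(-682291/595244 - 27) = -5/164017/(-16753879/595244) = -595244/16753879*(-5/164017) = 2976220/2747920971943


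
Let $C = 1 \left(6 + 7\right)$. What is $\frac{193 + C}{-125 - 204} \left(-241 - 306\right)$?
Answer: $\frac{112682}{329} \approx 342.5$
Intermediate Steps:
$C = 13$ ($C = 1 \cdot 13 = 13$)
$\frac{193 + C}{-125 - 204} \left(-241 - 306\right) = \frac{193 + 13}{-125 - 204} \left(-241 - 306\right) = \frac{206}{-329} \left(-547\right) = 206 \left(- \frac{1}{329}\right) \left(-547\right) = \left(- \frac{206}{329}\right) \left(-547\right) = \frac{112682}{329}$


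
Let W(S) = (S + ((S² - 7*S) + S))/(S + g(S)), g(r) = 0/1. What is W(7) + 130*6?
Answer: 782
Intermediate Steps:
g(r) = 0 (g(r) = 0*1 = 0)
W(S) = (S² - 5*S)/S (W(S) = (S + ((S² - 7*S) + S))/(S + 0) = (S + (S² - 6*S))/S = (S² - 5*S)/S)
W(7) + 130*6 = (-5 + 7) + 130*6 = 2 + 780 = 782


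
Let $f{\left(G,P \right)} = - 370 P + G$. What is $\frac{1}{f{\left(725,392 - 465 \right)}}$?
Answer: $\frac{1}{27735} \approx 3.6056 \cdot 10^{-5}$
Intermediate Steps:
$f{\left(G,P \right)} = G - 370 P$
$\frac{1}{f{\left(725,392 - 465 \right)}} = \frac{1}{725 - 370 \left(392 - 465\right)} = \frac{1}{725 - -27010} = \frac{1}{725 + 27010} = \frac{1}{27735}$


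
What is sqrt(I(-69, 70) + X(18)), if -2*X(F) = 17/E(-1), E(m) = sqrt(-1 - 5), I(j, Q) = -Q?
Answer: sqrt(-2520 + 51*I*sqrt(6))/6 ≈ 0.20732 + 8.3692*I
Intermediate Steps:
E(m) = I*sqrt(6) (E(m) = sqrt(-6) = I*sqrt(6))
X(F) = 17*I*sqrt(6)/12 (X(F) = -17/(2*(I*sqrt(6))) = -17*(-I*sqrt(6)/6)/2 = -(-17)*I*sqrt(6)/12 = 17*I*sqrt(6)/12)
sqrt(I(-69, 70) + X(18)) = sqrt(-1*70 + 17*I*sqrt(6)/12) = sqrt(-70 + 17*I*sqrt(6)/12)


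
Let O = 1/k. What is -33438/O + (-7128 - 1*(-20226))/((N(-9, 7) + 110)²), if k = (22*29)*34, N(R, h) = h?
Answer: -3309713164682/4563 ≈ -7.2534e+8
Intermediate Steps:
k = 21692 (k = 638*34 = 21692)
O = 1/21692 ≈ 4.6100e-5
-33438/O + (-7128 - 1*(-20226))/((N(-9, 7) + 110)²) = -33438/1/21692 + (-7128 - 1*(-20226))/((7 + 110)²) = -33438*21692 + (-7128 + 20226)/(117²) = -725337096 + 13098/13689 = -725337096 + 13098*(1/13689) = -725337096 + 4366/4563 = -3309713164682/4563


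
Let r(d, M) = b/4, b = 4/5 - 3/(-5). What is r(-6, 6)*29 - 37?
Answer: -537/20 ≈ -26.850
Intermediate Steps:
b = 7/5 (b = 4*(1/5) - 3*(-1/5) = 4/5 + 3/5 = 7/5 ≈ 1.4000)
r(d, M) = 7/20 (r(d, M) = (7/5)/4 = (7/5)*(1/4) = 7/20)
r(-6, 6)*29 - 37 = (7/20)*29 - 37 = 203/20 - 37 = -537/20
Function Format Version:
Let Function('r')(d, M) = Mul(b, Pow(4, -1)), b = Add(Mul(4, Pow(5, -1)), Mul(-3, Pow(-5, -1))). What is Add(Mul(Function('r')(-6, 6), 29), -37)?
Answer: Rational(-537, 20) ≈ -26.850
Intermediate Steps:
b = Rational(7, 5) (b = Add(Mul(4, Rational(1, 5)), Mul(-3, Rational(-1, 5))) = Add(Rational(4, 5), Rational(3, 5)) = Rational(7, 5) ≈ 1.4000)
Function('r')(d, M) = Rational(7, 20) (Function('r')(d, M) = Mul(Rational(7, 5), Pow(4, -1)) = Mul(Rational(7, 5), Rational(1, 4)) = Rational(7, 20))
Add(Mul(Function('r')(-6, 6), 29), -37) = Add(Mul(Rational(7, 20), 29), -37) = Add(Rational(203, 20), -37) = Rational(-537, 20)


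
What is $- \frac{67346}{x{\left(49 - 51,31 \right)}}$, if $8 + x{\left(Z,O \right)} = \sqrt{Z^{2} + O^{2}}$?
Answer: $\frac{67346}{8 - \sqrt{965}} \approx -2919.9$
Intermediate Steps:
$x{\left(Z,O \right)} = -8 + \sqrt{O^{2} + Z^{2}}$ ($x{\left(Z,O \right)} = -8 + \sqrt{Z^{2} + O^{2}} = -8 + \sqrt{O^{2} + Z^{2}}$)
$- \frac{67346}{x{\left(49 - 51,31 \right)}} = - \frac{67346}{-8 + \sqrt{31^{2} + \left(49 - 51\right)^{2}}} = - \frac{67346}{-8 + \sqrt{961 + \left(49 - 51\right)^{2}}} = - \frac{67346}{-8 + \sqrt{961 + \left(-2\right)^{2}}} = - \frac{67346}{-8 + \sqrt{961 + 4}} = - \frac{67346}{-8 + \sqrt{965}}$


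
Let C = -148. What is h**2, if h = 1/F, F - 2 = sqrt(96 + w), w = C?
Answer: 1/(4*(1 + I*sqrt(13))**2) ≈ -0.015306 - 0.0091978*I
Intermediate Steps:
w = -148
F = 2 + 2*I*sqrt(13) (F = 2 + sqrt(96 - 148) = 2 + sqrt(-52) = 2 + 2*I*sqrt(13) ≈ 2.0 + 7.2111*I)
h = 1/(2 + 2*I*sqrt(13)) ≈ 0.035714 - 0.12877*I
h**2 = (1/28 - I*sqrt(13)/28)**2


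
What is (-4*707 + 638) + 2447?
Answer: 257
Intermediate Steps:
(-4*707 + 638) + 2447 = (-2828 + 638) + 2447 = -2190 + 2447 = 257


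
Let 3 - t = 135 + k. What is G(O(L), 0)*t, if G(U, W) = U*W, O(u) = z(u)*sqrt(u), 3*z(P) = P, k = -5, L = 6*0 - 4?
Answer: 0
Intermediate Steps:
L = -4 (L = 0 - 4 = -4)
z(P) = P/3
O(u) = u**(3/2)/3 (O(u) = (u/3)*sqrt(u) = u**(3/2)/3)
t = -127 (t = 3 - (135 - 5) = 3 - 1*130 = 3 - 130 = -127)
G(O(L), 0)*t = (((-4)**(3/2)/3)*0)*(-127) = (((-8*I)/3)*0)*(-127) = (-8*I/3*0)*(-127) = 0*(-127) = 0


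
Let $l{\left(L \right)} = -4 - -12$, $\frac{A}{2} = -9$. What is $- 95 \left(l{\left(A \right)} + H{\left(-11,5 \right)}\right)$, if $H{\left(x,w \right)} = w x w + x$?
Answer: $26410$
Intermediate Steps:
$H{\left(x,w \right)} = x + x w^{2}$ ($H{\left(x,w \right)} = x w^{2} + x = x + x w^{2}$)
$A = -18$ ($A = 2 \left(-9\right) = -18$)
$l{\left(L \right)} = 8$ ($l{\left(L \right)} = -4 + 12 = 8$)
$- 95 \left(l{\left(A \right)} + H{\left(-11,5 \right)}\right) = - 95 \left(8 - 11 \left(1 + 5^{2}\right)\right) = - 95 \left(8 - 11 \left(1 + 25\right)\right) = - 95 \left(8 - 286\right) = \left(-95\right) \left(-278\right) = 26410$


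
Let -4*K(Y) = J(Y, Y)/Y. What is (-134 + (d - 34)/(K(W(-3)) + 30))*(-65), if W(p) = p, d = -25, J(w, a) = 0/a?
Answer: 53027/6 ≈ 8837.8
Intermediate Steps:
J(w, a) = 0
K(Y) = 0 (K(Y) = -0/Y = -1/4*0 = 0)
(-134 + (d - 34)/(K(W(-3)) + 30))*(-65) = (-134 + (-25 - 34)/(0 + 30))*(-65) = (-134 - 59/30)*(-65) = -4079/30*(-65) = 53027/6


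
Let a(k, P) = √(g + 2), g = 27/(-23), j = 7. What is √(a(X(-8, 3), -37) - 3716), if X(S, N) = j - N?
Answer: √(-1965764 + 23*√437)/23 ≈ 60.952*I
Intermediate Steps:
g = -27/23 (g = 27*(-1/23) = -27/23 ≈ -1.1739)
X(S, N) = 7 - N
a(k, P) = √437/23 (a(k, P) = √(-27/23 + 2) = √(19/23) = √437/23)
√(a(X(-8, 3), -37) - 3716) = √(√437/23 - 3716) = √(-3716 + √437/23)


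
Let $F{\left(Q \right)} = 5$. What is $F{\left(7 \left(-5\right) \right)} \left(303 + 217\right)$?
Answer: $2600$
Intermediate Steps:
$F{\left(7 \left(-5\right) \right)} \left(303 + 217\right) = 5 \left(303 + 217\right) = 5 \cdot 520 = 2600$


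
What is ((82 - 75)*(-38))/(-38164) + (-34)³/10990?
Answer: -53466947/14979370 ≈ -3.5694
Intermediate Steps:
((82 - 75)*(-38))/(-38164) + (-34)³/10990 = (7*(-38))*(-1/38164) - 39304*1/10990 = -266*(-1/38164) - 19652/5495 = 19/2726 - 19652/5495 = -53466947/14979370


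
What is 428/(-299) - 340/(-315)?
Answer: -6632/18837 ≈ -0.35207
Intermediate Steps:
428/(-299) - 340/(-315) = 428*(-1/299) - 340*(-1/315) = -428/299 + 68/63 = -6632/18837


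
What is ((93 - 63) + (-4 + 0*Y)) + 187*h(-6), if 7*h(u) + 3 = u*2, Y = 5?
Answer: -2623/7 ≈ -374.71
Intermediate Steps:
h(u) = -3/7 + 2*u/7 (h(u) = -3/7 + (u*2)/7 = -3/7 + (2*u)/7 = -3/7 + 2*u/7)
((93 - 63) + (-4 + 0*Y)) + 187*h(-6) = ((93 - 63) + (-4 + 0*5)) + 187*(-3/7 + (2/7)*(-6)) = (30 + (-4 + 0)) + 187*(-3/7 - 12/7) = (30 - 4) + 187*(-15/7) = 26 - 2805/7 = -2623/7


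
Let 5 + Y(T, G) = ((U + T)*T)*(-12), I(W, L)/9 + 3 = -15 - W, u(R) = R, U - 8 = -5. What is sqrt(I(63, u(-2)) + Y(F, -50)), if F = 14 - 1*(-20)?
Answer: I*sqrt(15830) ≈ 125.82*I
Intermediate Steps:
U = 3 (U = 8 - 5 = 3)
I(W, L) = -162 - 9*W (I(W, L) = -27 + 9*(-15 - W) = -27 + (-135 - 9*W) = -162 - 9*W)
F = 34 (F = 14 + 20 = 34)
Y(T, G) = -5 - 12*T*(3 + T) (Y(T, G) = -5 + ((3 + T)*T)*(-12) = -5 + (T*(3 + T))*(-12) = -5 - 12*T*(3 + T))
sqrt(I(63, u(-2)) + Y(F, -50)) = sqrt((-162 - 9*63) + (-5 - 36*34 - 12*34**2)) = sqrt((-162 - 567) + (-5 - 1224 - 12*1156)) = sqrt(-729 + (-5 - 1224 - 13872)) = sqrt(-729 - 15101) = sqrt(-15830) = I*sqrt(15830)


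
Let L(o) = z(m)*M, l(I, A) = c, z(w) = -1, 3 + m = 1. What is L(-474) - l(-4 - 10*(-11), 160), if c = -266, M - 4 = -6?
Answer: 268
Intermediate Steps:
m = -2 (m = -3 + 1 = -2)
M = -2 (M = 4 - 6 = -2)
l(I, A) = -266
L(o) = 2 (L(o) = -1*(-2) = 2)
L(-474) - l(-4 - 10*(-11), 160) = 2 - 1*(-266) = 2 + 266 = 268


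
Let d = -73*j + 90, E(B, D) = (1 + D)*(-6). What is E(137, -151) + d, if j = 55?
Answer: -3025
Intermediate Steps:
E(B, D) = -6 - 6*D
d = -3925 (d = -73*55 + 90 = -4015 + 90 = -3925)
E(137, -151) + d = (-6 - 6*(-151)) - 3925 = (-6 + 906) - 3925 = 900 - 3925 = -3025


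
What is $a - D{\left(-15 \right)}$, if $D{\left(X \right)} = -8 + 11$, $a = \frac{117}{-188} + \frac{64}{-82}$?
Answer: $- \frac{33937}{7708} \approx -4.4028$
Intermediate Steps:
$a = - \frac{10813}{7708}$ ($a = 117 \left(- \frac{1}{188}\right) + 64 \left(- \frac{1}{82}\right) = - \frac{117}{188} - \frac{32}{41} = - \frac{10813}{7708} \approx -1.4028$)
$D{\left(X \right)} = 3$
$a - D{\left(-15 \right)} = - \frac{10813}{7708} - 3 = - \frac{33937}{7708}$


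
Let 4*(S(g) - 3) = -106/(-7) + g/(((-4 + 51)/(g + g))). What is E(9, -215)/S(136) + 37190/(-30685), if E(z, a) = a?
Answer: -1864424796/821971369 ≈ -2.2682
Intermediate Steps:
S(g) = 95/14 + g²/94 (S(g) = 3 + (-106/(-7) + g/(((-4 + 51)/(g + g))))/4 = 3 + (-106*(-⅐) + g/((47/((2*g)))))/4 = 3 + (106/7 + g/((47*(1/(2*g)))))/4 = 3 + (106/7 + g/((47/(2*g))))/4 = 3 + (106/7 + g*(2*g/47))/4 = 3 + (106/7 + 2*g²/47)/4 = 3 + (53/14 + g²/94) = 95/14 + g²/94)
E(9, -215)/S(136) + 37190/(-30685) = -215/(95/14 + (1/94)*136²) + 37190/(-30685) = -215/(95/14 + (1/94)*18496) + 37190*(-1/30685) = -215/(95/14 + 9248/47) - 7438/6137 = -215/133937/658 - 7438/6137 = -215*658/133937 - 7438/6137 = -141470/133937 - 7438/6137 = -1864424796/821971369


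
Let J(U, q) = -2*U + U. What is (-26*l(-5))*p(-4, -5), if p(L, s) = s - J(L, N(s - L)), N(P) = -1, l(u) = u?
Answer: -1170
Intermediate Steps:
J(U, q) = -U
p(L, s) = L + s (p(L, s) = s - (-1)*L = s + L = L + s)
(-26*l(-5))*p(-4, -5) = (-26*(-5))*(-4 - 5) = 130*(-9) = -1170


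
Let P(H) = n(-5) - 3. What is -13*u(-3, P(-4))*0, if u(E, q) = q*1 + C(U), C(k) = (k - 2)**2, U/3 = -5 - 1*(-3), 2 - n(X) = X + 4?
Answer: 0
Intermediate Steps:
n(X) = -2 - X (n(X) = 2 - (X + 4) = 2 - (4 + X) = 2 + (-4 - X) = -2 - X)
U = -6 (U = 3*(-5 - 1*(-3)) = 3*(-5 + 3) = 3*(-2) = -6)
C(k) = (-2 + k)**2
P(H) = 0 (P(H) = (-2 - 1*(-5)) - 3 = (-2 + 5) - 3 = 3 - 3 = 0)
u(E, q) = 64 + q (u(E, q) = q*1 + (-2 - 6)**2 = q + (-8)**2 = q + 64 = 64 + q)
-13*u(-3, P(-4))*0 = -13*(64 + 0)*0 = -13*64*0 = -832*0 = 0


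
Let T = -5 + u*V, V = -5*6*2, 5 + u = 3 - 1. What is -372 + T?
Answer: -197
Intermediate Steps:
u = -3 (u = -5 + (3 - 1) = -5 + 2 = -3)
V = -60 (V = -30*2 = -60)
T = 175 (T = -5 - 3*(-60) = -5 + 180 = 175)
-372 + T = -372 + 175 = -197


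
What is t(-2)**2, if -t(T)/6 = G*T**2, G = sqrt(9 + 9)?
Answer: 10368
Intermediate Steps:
G = 3*sqrt(2) (G = sqrt(18) = 3*sqrt(2) ≈ 4.2426)
t(T) = -18*sqrt(2)*T**2 (t(T) = -6*3*sqrt(2)*T**2 = -18*sqrt(2)*T**2)
t(-2)**2 = (-18*sqrt(2)*(-2)**2)**2 = (-18*sqrt(2)*4)**2 = (-72*sqrt(2))**2 = 10368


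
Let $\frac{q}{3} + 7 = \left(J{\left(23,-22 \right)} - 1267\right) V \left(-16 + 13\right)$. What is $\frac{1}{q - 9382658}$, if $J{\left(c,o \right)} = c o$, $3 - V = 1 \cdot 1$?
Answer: $- \frac{1}{9350765} \approx -1.0694 \cdot 10^{-7}$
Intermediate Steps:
$V = 2$ ($V = 3 - 1 \cdot 1 = 3 - 1 = 2$)
$q = 31893$ ($q = -21 + 3 \left(23 \left(-22\right) - 1267\right) 2 \left(-16 + 13\right) = -21 + 3 \left(-506 - 1267\right) 2 \left(-3\right) = -21 + 3 \left(\left(-1773\right) \left(-6\right)\right) = -21 + 3 \cdot 10638 = -21 + 31914 = 31893$)
$\frac{1}{q - 9382658} = \frac{1}{31893 - 9382658} = \frac{1}{-9350765} = - \frac{1}{9350765}$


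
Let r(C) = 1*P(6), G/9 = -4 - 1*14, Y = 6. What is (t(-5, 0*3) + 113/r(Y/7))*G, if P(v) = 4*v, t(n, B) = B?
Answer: -3051/4 ≈ -762.75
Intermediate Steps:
G = -162 (G = 9*(-4 - 1*14) = 9*(-4 - 14) = 9*(-18) = -162)
r(C) = 24 (r(C) = 1*(4*6) = 1*24 = 24)
(t(-5, 0*3) + 113/r(Y/7))*G = (0*3 + 113/24)*(-162) = (0 + 113*(1/24))*(-162) = (0 + 113/24)*(-162) = (113/24)*(-162) = -3051/4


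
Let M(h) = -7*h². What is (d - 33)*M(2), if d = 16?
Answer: 476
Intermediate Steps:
(d - 33)*M(2) = (16 - 33)*(-7*2²) = -(-119)*4 = -17*(-28) = 476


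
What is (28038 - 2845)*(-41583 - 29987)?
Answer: -1803063010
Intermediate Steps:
(28038 - 2845)*(-41583 - 29987) = 25193*(-71570) = -1803063010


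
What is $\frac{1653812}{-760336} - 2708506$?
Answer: $- \frac{514844067957}{190084} \approx -2.7085 \cdot 10^{6}$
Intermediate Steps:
$\frac{1653812}{-760336} - 2708506 = 1653812 \left(- \frac{1}{760336}\right) - 2708506 = - \frac{413453}{190084} - 2708506 = - \frac{514844067957}{190084}$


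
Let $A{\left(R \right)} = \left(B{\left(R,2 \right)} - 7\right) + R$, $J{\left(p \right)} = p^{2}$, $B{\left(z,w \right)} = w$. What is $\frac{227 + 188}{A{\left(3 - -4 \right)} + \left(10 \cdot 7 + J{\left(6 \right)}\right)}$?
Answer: $\frac{415}{108} \approx 3.8426$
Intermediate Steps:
$A{\left(R \right)} = -5 + R$ ($A{\left(R \right)} = \left(2 - 7\right) + R = -5 + R$)
$\frac{227 + 188}{A{\left(3 - -4 \right)} + \left(10 \cdot 7 + J{\left(6 \right)}\right)} = \frac{227 + 188}{\left(-5 + \left(3 - -4\right)\right) + \left(10 \cdot 7 + 6^{2}\right)} = \frac{415}{\left(-5 + \left(3 + 4\right)\right) + \left(70 + 36\right)} = \frac{415}{\left(-5 + 7\right) + 106} = \frac{415}{2 + 106} = \frac{415}{108}$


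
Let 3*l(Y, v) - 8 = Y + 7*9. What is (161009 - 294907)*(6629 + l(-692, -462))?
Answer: -859892956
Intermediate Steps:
l(Y, v) = 71/3 + Y/3 (l(Y, v) = 8/3 + (Y + 7*9)/3 = 8/3 + (Y + 63)/3 = 8/3 + (63 + Y)/3 = 8/3 + (21 + Y/3) = 71/3 + Y/3)
(161009 - 294907)*(6629 + l(-692, -462)) = (161009 - 294907)*(6629 + (71/3 + (1/3)*(-692))) = -133898*(6629 + (71/3 - 692/3)) = -133898*(6629 - 207) = -133898*6422 = -859892956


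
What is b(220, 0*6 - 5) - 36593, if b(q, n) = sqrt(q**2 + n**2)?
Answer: -36593 + 5*sqrt(1937) ≈ -36373.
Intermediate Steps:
b(q, n) = sqrt(n**2 + q**2)
b(220, 0*6 - 5) - 36593 = sqrt((0*6 - 5)**2 + 220**2) - 36593 = sqrt((0 - 5)**2 + 48400) - 36593 = sqrt((-5)**2 + 48400) - 36593 = sqrt(25 + 48400) - 36593 = sqrt(48425) - 36593 = 5*sqrt(1937) - 36593 = -36593 + 5*sqrt(1937)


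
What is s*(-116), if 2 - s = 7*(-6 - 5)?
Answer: -9164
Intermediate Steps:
s = 79 (s = 2 - 7*(-6 - 5) = 2 - 7*(-11) = 2 - 1*(-77) = 2 + 77 = 79)
s*(-116) = 79*(-116) = -9164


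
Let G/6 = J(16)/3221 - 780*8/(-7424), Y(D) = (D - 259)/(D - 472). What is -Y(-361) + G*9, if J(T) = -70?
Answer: 13529576485/311238788 ≈ 43.470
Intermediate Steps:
Y(D) = (-259 + D)/(-472 + D)
G = 1835565/373636 (G = 6*(-70/3221 - 780*8/(-7424)) = 6*(-70*1/3221 - 6240*(-1/7424)) = 6*(-70/3221 + 195/232) = 6*(611855/747272) = 1835565/373636 ≈ 4.9127)
-Y(-361) + G*9 = -(-259 - 361)/(-472 - 361) + (1835565/373636)*9 = -(-620)/(-833) + 16520085/373636 = -(-1)*(-620)/833 + 16520085/373636 = -1*620/833 + 16520085/373636 = -620/833 + 16520085/373636 = 13529576485/311238788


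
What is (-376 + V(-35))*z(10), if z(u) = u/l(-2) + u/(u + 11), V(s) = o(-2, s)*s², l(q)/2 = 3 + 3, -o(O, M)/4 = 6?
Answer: -818840/21 ≈ -38992.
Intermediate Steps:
o(O, M) = -24 (o(O, M) = -4*6 = -24)
l(q) = 12 (l(q) = 2*(3 + 3) = 2*6 = 12)
V(s) = -24*s²
z(u) = u/12 + u/(11 + u) (z(u) = u/12 + u/(u + 11) = u*(1/12) + u/(11 + u) = u/12 + u/(11 + u))
(-376 + V(-35))*z(10) = (-376 - 24*(-35)²)*((1/12)*10*(23 + 10)/(11 + 10)) = (-376 - 24*1225)*((1/12)*10*33/21) = (-376 - 29400)*((1/12)*10*(1/21)*33) = -29776*55/42 = -818840/21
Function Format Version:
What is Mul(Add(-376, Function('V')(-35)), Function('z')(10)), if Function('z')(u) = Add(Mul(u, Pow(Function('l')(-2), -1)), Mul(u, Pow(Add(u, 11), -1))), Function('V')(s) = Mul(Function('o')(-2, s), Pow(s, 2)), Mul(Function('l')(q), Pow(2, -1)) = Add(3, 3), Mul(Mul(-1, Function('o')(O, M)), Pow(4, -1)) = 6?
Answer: Rational(-818840, 21) ≈ -38992.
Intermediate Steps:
Function('o')(O, M) = -24 (Function('o')(O, M) = Mul(-4, 6) = -24)
Function('l')(q) = 12 (Function('l')(q) = Mul(2, Add(3, 3)) = Mul(2, 6) = 12)
Function('V')(s) = Mul(-24, Pow(s, 2))
Function('z')(u) = Add(Mul(Rational(1, 12), u), Mul(u, Pow(Add(11, u), -1))) (Function('z')(u) = Add(Mul(u, Pow(12, -1)), Mul(u, Pow(Add(u, 11), -1))) = Add(Mul(u, Rational(1, 12)), Mul(u, Pow(Add(11, u), -1))) = Add(Mul(Rational(1, 12), u), Mul(u, Pow(Add(11, u), -1))))
Mul(Add(-376, Function('V')(-35)), Function('z')(10)) = Mul(Add(-376, Mul(-24, Pow(-35, 2))), Mul(Rational(1, 12), 10, Pow(Add(11, 10), -1), Add(23, 10))) = Mul(Add(-376, Mul(-24, 1225)), Mul(Rational(1, 12), 10, Pow(21, -1), 33)) = Mul(Add(-376, -29400), Mul(Rational(1, 12), 10, Rational(1, 21), 33)) = Mul(-29776, Rational(55, 42)) = Rational(-818840, 21)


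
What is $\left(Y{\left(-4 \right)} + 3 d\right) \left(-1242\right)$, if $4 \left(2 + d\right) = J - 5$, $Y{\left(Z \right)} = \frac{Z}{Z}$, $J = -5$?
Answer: $15525$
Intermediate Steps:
$Y{\left(Z \right)} = 1$
$d = - \frac{9}{2}$ ($d = -2 + \frac{-5 - 5}{4} = -2 + \frac{1}{4} \left(-10\right) = -2 - \frac{5}{2} = - \frac{9}{2} \approx -4.5$)
$\left(Y{\left(-4 \right)} + 3 d\right) \left(-1242\right) = \left(1 + 3 \left(- \frac{9}{2}\right)\right) \left(-1242\right) = \left(1 - \frac{27}{2}\right) \left(-1242\right) = \left(- \frac{25}{2}\right) \left(-1242\right) = 15525$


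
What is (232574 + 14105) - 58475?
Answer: 188204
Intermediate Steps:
(232574 + 14105) - 58475 = 246679 - 58475 = 188204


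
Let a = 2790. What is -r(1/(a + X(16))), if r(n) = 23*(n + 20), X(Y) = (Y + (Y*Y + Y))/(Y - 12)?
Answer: -1316543/2862 ≈ -460.01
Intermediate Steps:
X(Y) = (Y² + 2*Y)/(-12 + Y) (X(Y) = (Y + (Y² + Y))/(-12 + Y) = (Y + (Y + Y²))/(-12 + Y) = (Y² + 2*Y)/(-12 + Y))
r(n) = 460 + 23*n (r(n) = 23*(20 + n) = 460 + 23*n)
-r(1/(a + X(16))) = -(460 + 23/(2790 + 16*(2 + 16)/(-12 + 16))) = -(460 + 23/(2790 + 16*18/4)) = -(460 + 23/(2790 + 16*(¼)*18)) = -(460 + 23/(2790 + 72)) = -(460 + 23/2862) = -1*1316543/2862 = -1316543/2862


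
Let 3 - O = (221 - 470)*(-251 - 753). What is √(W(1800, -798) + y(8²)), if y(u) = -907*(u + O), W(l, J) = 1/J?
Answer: √144354298732014/798 ≈ 15056.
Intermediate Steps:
O = -249993 (O = 3 - (221 - 470)*(-251 - 753) = 3 - (-249)*(-1004) = 3 - 1*249996 = 3 - 249996 = -249993)
y(u) = 226743651 - 907*u (y(u) = -907*(u - 249993) = -907*(-249993 + u) = 226743651 - 907*u)
√(W(1800, -798) + y(8²)) = √(1/(-798) + (226743651 - 907*8²)) = √(-1/798 + (226743651 - 907*64)) = √(-1/798 + (226743651 - 58048)) = √(-1/798 + 226685603) = √(180895111193/798) = √144354298732014/798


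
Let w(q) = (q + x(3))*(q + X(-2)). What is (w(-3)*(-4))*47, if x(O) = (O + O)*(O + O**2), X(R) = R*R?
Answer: -12972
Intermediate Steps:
X(R) = R**2
x(O) = 2*O*(O + O**2) (x(O) = (2*O)*(O + O**2) = 2*O*(O + O**2))
w(q) = (4 + q)*(72 + q) (w(q) = (q + 2*3**2*(1 + 3))*(q + (-2)**2) = (q + 2*9*4)*(q + 4) = (q + 72)*(4 + q) = (72 + q)*(4 + q) = (4 + q)*(72 + q))
(w(-3)*(-4))*47 = ((288 + (-3)**2 + 76*(-3))*(-4))*47 = ((288 + 9 - 228)*(-4))*47 = (69*(-4))*47 = -276*47 = -12972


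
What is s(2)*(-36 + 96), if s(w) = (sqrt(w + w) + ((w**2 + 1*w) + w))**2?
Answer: 6000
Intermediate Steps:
s(w) = (w**2 + 2*w + sqrt(2)*sqrt(w))**2 (s(w) = (sqrt(2*w) + ((w**2 + w) + w))**2 = (sqrt(2)*sqrt(w) + ((w + w**2) + w))**2 = (sqrt(2)*sqrt(w) + (w**2 + 2*w))**2 = (w**2 + 2*w + sqrt(2)*sqrt(w))**2)
s(2)*(-36 + 96) = (2**2 + 2*2 + sqrt(2)*sqrt(2))**2*(-36 + 96) = (4 + 4 + 2)**2*60 = 10**2*60 = 100*60 = 6000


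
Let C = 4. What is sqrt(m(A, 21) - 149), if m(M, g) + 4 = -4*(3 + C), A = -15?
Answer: I*sqrt(181) ≈ 13.454*I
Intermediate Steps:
m(M, g) = -32 (m(M, g) = -4 - 4*(3 + 4) = -4 - 4*7 = -4 - 28 = -32)
sqrt(m(A, 21) - 149) = sqrt(-32 - 149) = sqrt(-181) = I*sqrt(181)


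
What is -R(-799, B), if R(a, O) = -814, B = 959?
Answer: 814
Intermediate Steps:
-R(-799, B) = -1*(-814) = 814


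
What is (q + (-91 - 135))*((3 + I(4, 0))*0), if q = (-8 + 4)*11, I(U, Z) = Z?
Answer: 0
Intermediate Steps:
q = -44 (q = -4*11 = -44)
(q + (-91 - 135))*((3 + I(4, 0))*0) = (-44 + (-91 - 135))*((3 + 0)*0) = (-44 - 226)*(3*0) = -270*0 = 0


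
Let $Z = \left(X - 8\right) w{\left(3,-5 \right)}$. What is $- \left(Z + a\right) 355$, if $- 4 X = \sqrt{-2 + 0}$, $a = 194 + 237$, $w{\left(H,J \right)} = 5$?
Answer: $-138805 + \frac{1775 i \sqrt{2}}{4} \approx -1.3881 \cdot 10^{5} + 627.56 i$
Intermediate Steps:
$a = 431$
$X = - \frac{i \sqrt{2}}{4}$ ($X = - \frac{\sqrt{-2 + 0}}{4} = - \frac{\sqrt{-2}}{4} = - \frac{i \sqrt{2}}{4} \approx - 0.35355 i$)
$Z = -40 - \frac{5 i \sqrt{2}}{4}$ ($Z = \left(- \frac{i \sqrt{2}}{4} - 8\right) 5 = \left(-8 - \frac{i \sqrt{2}}{4}\right) 5 = -40 - \frac{5 i \sqrt{2}}{4} \approx -40.0 - 1.7678 i$)
$- \left(Z + a\right) 355 = - \left(\left(-40 - \frac{5 i \sqrt{2}}{4}\right) + 431\right) 355 = - \left(391 - \frac{5 i \sqrt{2}}{4}\right) 355 = - (138805 - \frac{1775 i \sqrt{2}}{4}) = -138805 + \frac{1775 i \sqrt{2}}{4}$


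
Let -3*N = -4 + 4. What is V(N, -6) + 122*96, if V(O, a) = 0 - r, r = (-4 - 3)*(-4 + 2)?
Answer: 11698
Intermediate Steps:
r = 14 (r = -7*(-2) = 14)
N = 0 (N = -(-4 + 4)/3 = -⅓*0 = 0)
V(O, a) = -14 (V(O, a) = 0 - 1*14 = 0 - 14 = -14)
V(N, -6) + 122*96 = -14 + 122*96 = -14 + 11712 = 11698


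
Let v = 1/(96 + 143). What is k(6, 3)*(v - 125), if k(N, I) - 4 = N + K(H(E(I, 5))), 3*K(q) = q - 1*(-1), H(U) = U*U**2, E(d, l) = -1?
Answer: -298740/239 ≈ -1250.0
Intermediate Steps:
v = 1/239 ≈ 0.0041841
H(U) = U**3
K(q) = 1/3 + q/3 (K(q) = (q - 1*(-1))/3 = (q + 1)/3 = (1 + q)/3 = 1/3 + q/3)
k(N, I) = 4 + N (k(N, I) = 4 + (N + (1/3 + (1/3)*(-1)**3)) = 4 + (N + (1/3 + (1/3)*(-1))) = 4 + (N + (1/3 - 1/3)) = 4 + (N + 0) = 4 + N)
k(6, 3)*(v - 125) = (4 + 6)*(1/239 - 125) = 10*(-29874/239) = -298740/239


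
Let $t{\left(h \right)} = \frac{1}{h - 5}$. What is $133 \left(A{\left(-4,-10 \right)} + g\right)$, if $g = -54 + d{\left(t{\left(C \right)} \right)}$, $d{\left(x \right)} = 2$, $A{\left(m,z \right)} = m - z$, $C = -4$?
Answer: $-6118$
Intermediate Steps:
$t{\left(h \right)} = \frac{1}{-5 + h}$
$g = -52$ ($g = -54 + 2 = -52$)
$133 \left(A{\left(-4,-10 \right)} + g\right) = 133 \left(\left(-4 - -10\right) - 52\right) = 133 \left(\left(-4 + 10\right) - 52\right) = 133 \left(6 - 52\right) = 133 \left(-46\right) = -6118$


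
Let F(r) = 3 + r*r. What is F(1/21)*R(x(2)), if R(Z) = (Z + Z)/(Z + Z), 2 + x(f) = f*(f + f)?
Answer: 1324/441 ≈ 3.0023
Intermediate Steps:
F(r) = 3 + r²
x(f) = -2 + 2*f² (x(f) = -2 + f*(f + f) = -2 + f*(2*f) = -2 + 2*f²)
R(Z) = 1 (R(Z) = (2*Z)/((2*Z)) = (2*Z)*(1/(2*Z)) = 1)
F(1/21)*R(x(2)) = (3 + (1/21)²)*1 = (3 + 1/441)*1 = (1324/441)*1 = 1324/441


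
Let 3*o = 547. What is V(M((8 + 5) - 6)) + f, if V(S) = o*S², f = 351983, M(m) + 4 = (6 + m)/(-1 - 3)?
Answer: 17355211/48 ≈ 3.6157e+5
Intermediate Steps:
o = 547/3 (o = (⅓)*547 = 547/3 ≈ 182.33)
M(m) = -11/2 - m/4 (M(m) = -4 + (6 + m)/(-1 - 3) = -4 + (6 + m)/(-4) = -4 + (6 + m)*(-¼) = -4 + (-3/2 - m/4) = -11/2 - m/4)
V(S) = 547*S²/3
V(M((8 + 5) - 6)) + f = 547*(-11/2 - ((8 + 5) - 6)/4)²/3 + 351983 = 547*(-11/2 - (13 - 6)/4)²/3 + 351983 = 547*(-11/2 - ¼*7)²/3 + 351983 = 547*(-11/2 - 7/4)²/3 + 351983 = 547*(-29/4)²/3 + 351983 = (547/3)*(841/16) + 351983 = 460027/48 + 351983 = 17355211/48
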